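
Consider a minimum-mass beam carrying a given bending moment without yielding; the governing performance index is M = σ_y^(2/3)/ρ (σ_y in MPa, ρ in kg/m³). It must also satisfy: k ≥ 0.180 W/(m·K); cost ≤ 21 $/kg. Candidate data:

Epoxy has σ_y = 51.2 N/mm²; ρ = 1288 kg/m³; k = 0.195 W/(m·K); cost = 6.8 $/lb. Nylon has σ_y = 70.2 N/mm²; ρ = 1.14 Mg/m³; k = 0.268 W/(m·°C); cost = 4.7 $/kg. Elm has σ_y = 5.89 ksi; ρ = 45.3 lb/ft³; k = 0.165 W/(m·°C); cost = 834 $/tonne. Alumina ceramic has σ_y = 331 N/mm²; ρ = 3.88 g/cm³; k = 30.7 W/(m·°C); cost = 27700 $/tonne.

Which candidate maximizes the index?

Screen on constraints: k ≥ 0.180 W/(m·K); cost ≤ 21 $/kg. Survivors: epoxy, nylon.
Convert each candidate to consistent units, then evaluate M:
  epoxy: σ_y = 51.20 MPa, ρ = 1288 kg/m³
  nylon: σ_y = 70.20 MPa, ρ = 1140 kg/m³
  nylon: M = 14.9×10⁻³
  epoxy: M = 10.7×10⁻³
Nylon has the largest M.

nylon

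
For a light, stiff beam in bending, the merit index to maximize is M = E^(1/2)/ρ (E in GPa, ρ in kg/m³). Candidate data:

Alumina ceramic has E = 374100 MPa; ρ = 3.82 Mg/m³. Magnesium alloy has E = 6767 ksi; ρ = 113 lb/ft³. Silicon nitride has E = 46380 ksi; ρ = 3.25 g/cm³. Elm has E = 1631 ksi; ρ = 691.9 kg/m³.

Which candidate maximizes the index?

silicon nitride

In SI units:
  alumina ceramic: E = 374.1 GPa, ρ = 3820 kg/m³
  magnesium alloy: E = 46.66 GPa, ρ = 1810 kg/m³
  silicon nitride: E = 319.8 GPa, ρ = 3250 kg/m³
  elm: E = 11.25 GPa, ρ = 691.9 kg/m³
  silicon nitride: M = 5.50×10⁻³
  alumina ceramic: M = 5.06×10⁻³
  elm: M = 4.85×10⁻³
  magnesium alloy: M = 3.77×10⁻³
Highest index: silicon nitride.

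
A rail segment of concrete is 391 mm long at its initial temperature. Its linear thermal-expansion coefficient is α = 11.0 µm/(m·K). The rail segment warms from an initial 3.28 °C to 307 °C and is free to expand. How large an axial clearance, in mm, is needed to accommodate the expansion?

ΔT = 307 − 3.28 = 303.7 K.
ΔL = α·L₀·ΔT = 11.0×10⁻⁶ × 391 mm × 303.7 K = 1.31 mm.

1.31 mm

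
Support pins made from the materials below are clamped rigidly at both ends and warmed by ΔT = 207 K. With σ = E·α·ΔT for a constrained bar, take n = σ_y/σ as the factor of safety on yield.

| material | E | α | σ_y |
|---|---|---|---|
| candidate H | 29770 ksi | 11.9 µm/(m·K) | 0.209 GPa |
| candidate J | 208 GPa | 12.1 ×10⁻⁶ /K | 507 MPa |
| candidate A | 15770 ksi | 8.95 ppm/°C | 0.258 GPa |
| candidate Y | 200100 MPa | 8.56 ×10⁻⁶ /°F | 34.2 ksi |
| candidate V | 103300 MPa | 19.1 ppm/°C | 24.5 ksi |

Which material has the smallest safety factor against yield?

candidate Y

With everything in SI (GPa, ×10⁻⁶/K, MPa):
  candidate H: E = 205.3, α = 11.9, σ_y = 209.0 → σ = 506 MPa, n = 0.413
  candidate J: E = 208.0, α = 12.1, σ_y = 507.0 → σ = 521 MPa, n = 0.973
  candidate A: E = 108.7, α = 8.95, σ_y = 258.0 → σ = 201 MPa, n = 1.28
  candidate Y: E = 200.1, α = 15.4, σ_y = 235.8 → σ = 638 MPa, n = 0.369
  candidate V: E = 103.3, α = 19.1, σ_y = 168.9 → σ = 408 MPa, n = 0.414
Candidate Y has the lowest safety factor, n = 0.369.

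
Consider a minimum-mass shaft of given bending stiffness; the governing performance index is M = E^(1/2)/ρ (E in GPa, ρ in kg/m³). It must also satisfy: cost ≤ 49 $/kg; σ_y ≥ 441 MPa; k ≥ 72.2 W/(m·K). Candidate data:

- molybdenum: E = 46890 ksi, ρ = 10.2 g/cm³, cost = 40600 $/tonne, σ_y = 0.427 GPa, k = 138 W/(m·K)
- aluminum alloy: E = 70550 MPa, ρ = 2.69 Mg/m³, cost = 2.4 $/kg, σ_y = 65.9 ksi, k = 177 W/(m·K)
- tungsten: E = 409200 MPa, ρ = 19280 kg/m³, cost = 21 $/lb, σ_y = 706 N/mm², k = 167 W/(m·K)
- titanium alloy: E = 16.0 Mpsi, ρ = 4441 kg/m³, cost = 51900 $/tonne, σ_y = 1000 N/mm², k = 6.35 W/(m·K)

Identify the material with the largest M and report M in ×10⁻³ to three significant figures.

aluminum alloy, M = 3.12×10⁻³

Screen on constraints: cost ≤ 49 $/kg; σ_y ≥ 441 MPa; k ≥ 72.2 W/(m·K). Survivors: aluminum alloy, tungsten.
After converting to SI:
  aluminum alloy: E = 70.55 GPa, ρ = 2690 kg/m³
  tungsten: E = 409.2 GPa, ρ = 19280 kg/m³
  aluminum alloy: M = 3.12×10⁻³
  tungsten: M = 1.05×10⁻³
Highest index: aluminum alloy.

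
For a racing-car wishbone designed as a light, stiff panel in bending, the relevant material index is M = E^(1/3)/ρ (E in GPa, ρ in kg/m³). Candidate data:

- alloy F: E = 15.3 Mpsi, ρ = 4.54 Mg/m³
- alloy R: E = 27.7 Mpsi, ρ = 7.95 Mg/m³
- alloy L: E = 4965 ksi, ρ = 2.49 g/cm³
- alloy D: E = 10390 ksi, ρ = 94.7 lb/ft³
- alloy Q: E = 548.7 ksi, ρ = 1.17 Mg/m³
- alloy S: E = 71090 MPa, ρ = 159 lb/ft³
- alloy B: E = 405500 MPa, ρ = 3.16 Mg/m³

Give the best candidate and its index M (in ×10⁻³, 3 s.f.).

In SI units:
  alloy F: E = 105.5 GPa, ρ = 4540 kg/m³
  alloy R: E = 191.0 GPa, ρ = 7950 kg/m³
  alloy L: E = 34.23 GPa, ρ = 2490 kg/m³
  alloy D: E = 71.64 GPa, ρ = 1517 kg/m³
  alloy Q: E = 3.783 GPa, ρ = 1170 kg/m³
  alloy S: E = 71.09 GPa, ρ = 2547 kg/m³
  alloy B: E = 405.5 GPa, ρ = 3160 kg/m³
  alloy D: M = 2.74×10⁻³
  alloy B: M = 2.34×10⁻³
  alloy S: M = 1.63×10⁻³
  alloy Q: M = 1.33×10⁻³
  alloy L: M = 1.30×10⁻³
  alloy F: M = 1.04×10⁻³
  alloy R: M = 0.724×10⁻³
The maximum is for alloy D.

alloy D, M = 2.74×10⁻³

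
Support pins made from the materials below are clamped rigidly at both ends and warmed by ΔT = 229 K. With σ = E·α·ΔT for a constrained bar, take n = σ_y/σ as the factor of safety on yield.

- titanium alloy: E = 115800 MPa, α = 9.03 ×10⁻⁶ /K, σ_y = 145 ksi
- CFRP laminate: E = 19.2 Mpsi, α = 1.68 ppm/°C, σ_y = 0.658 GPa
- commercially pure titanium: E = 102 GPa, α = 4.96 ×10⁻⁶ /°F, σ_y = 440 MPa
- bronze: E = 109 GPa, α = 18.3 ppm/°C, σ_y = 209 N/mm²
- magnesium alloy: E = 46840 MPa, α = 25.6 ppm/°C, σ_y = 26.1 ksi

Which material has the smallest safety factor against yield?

bronze

With everything in SI (GPa, ×10⁻⁶/K, MPa):
  titanium alloy: E = 115.8, α = 9.03, σ_y = 999.7 → σ = 239 MPa, n = 4.17
  CFRP laminate: E = 132.4, α = 1.68, σ_y = 658.0 → σ = 50.9 MPa, n = 12.9
  commercially pure titanium: E = 102.0, α = 8.93, σ_y = 440.0 → σ = 209 MPa, n = 2.11
  bronze: E = 109.0, α = 18.3, σ_y = 209.0 → σ = 457 MPa, n = 0.458
  magnesium alloy: E = 46.84, α = 25.6, σ_y = 180.0 → σ = 275 MPa, n = 0.655
Smallest n: bronze with n = 0.458.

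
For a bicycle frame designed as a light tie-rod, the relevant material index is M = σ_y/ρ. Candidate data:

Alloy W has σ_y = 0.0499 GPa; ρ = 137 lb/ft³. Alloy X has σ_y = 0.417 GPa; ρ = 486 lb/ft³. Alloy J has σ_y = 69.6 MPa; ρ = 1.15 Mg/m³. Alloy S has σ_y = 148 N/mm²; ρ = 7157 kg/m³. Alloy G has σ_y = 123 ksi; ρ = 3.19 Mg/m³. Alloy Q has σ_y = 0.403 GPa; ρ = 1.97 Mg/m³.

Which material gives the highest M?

In SI units:
  alloy W: σ_y = 49.90 MPa, ρ = 2195 kg/m³
  alloy X: σ_y = 417.0 MPa, ρ = 7785 kg/m³
  alloy J: σ_y = 69.60 MPa, ρ = 1150 kg/m³
  alloy S: σ_y = 148.0 MPa, ρ = 7157 kg/m³
  alloy G: σ_y = 848.1 MPa, ρ = 3190 kg/m³
  alloy Q: σ_y = 403.0 MPa, ρ = 1970 kg/m³
  alloy G: M = 266 kN·m/kg
  alloy Q: M = 205 kN·m/kg
  alloy J: M = 60.5 kN·m/kg
  alloy X: M = 53.6 kN·m/kg
  alloy W: M = 22.7 kN·m/kg
  alloy S: M = 20.7 kN·m/kg
Alloy G ranks first.

alloy G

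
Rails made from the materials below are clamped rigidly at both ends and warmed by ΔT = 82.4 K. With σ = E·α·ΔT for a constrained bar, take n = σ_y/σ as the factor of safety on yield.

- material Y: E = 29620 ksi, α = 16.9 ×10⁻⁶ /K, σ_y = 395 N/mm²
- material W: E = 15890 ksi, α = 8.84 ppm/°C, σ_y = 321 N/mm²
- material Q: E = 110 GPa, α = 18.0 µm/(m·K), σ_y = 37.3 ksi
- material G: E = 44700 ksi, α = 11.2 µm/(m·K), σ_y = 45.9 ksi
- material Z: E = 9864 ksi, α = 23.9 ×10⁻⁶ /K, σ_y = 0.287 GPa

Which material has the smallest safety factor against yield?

material G

With everything in SI (GPa, ×10⁻⁶/K, MPa):
  material Y: E = 204.2, α = 16.9, σ_y = 395.0 → σ = 284 MPa, n = 1.39
  material W: E = 109.6, α = 8.84, σ_y = 321.0 → σ = 79.8 MPa, n = 4.02
  material Q: E = 110.0, α = 18.0, σ_y = 257.2 → σ = 163 MPa, n = 1.58
  material G: E = 308.2, α = 11.2, σ_y = 316.5 → σ = 284 MPa, n = 1.11
  material Z: E = 68.01, α = 23.9, σ_y = 287.0 → σ = 134 MPa, n = 2.14
Material G has the lowest safety factor, n = 1.11.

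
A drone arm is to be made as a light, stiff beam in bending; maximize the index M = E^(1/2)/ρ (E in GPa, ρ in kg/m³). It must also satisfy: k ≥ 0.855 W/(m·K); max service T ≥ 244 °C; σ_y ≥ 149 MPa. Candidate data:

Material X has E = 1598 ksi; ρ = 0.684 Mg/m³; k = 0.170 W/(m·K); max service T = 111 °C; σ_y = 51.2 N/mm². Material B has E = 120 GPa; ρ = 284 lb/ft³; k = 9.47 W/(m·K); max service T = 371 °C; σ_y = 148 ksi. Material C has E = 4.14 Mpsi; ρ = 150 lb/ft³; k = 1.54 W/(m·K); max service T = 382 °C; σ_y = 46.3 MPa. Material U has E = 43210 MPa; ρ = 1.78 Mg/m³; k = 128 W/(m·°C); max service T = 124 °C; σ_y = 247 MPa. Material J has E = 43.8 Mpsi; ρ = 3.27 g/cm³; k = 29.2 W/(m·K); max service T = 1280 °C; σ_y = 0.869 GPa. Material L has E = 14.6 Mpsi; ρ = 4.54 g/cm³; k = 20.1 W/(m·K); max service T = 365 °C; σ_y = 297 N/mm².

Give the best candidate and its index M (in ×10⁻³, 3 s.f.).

Screen on constraints: k ≥ 0.855 W/(m·K); max service T ≥ 244 °C; σ_y ≥ 149 MPa. Survivors: material B, material J, material L.
In SI units:
  material B: E = 120.0 GPa, ρ = 4549 kg/m³
  material J: E = 302.0 GPa, ρ = 3270 kg/m³
  material L: E = 100.7 GPa, ρ = 4540 kg/m³
  material J: M = 5.31×10⁻³
  material B: M = 2.41×10⁻³
  material L: M = 2.21×10⁻³
Material J ranks first.

material J, M = 5.31×10⁻³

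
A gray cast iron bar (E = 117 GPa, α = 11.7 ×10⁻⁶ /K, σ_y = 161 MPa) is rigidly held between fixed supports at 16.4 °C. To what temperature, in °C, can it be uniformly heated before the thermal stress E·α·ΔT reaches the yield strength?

E·α·ΔT = 161.0 MPa ⇒ ΔT = 161.0 / (117.0×10³ × 11.7×10⁻⁶) = 117.6 K.
T = 16.4 + 117.6 = 134.0 °C.

134 °C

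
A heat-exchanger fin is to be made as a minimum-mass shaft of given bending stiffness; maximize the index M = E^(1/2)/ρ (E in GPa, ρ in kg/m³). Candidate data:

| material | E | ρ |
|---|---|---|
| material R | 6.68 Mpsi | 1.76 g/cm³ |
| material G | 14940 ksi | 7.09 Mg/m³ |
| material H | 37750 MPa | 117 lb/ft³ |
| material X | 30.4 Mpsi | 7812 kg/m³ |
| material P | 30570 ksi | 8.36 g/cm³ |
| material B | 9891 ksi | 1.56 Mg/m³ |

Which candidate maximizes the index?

material B

Normalizing units and computing the index:
  material R: E = 46.06 GPa, ρ = 1760 kg/m³
  material G: E = 103.0 GPa, ρ = 7090 kg/m³
  material H: E = 37.75 GPa, ρ = 1874 kg/m³
  material X: E = 209.6 GPa, ρ = 7812 kg/m³
  material P: E = 210.8 GPa, ρ = 8360 kg/m³
  material B: E = 68.20 GPa, ρ = 1560 kg/m³
  material B: M = 5.29×10⁻³
  material R: M = 3.86×10⁻³
  material H: M = 3.28×10⁻³
  material X: M = 1.85×10⁻³
  material P: M = 1.74×10⁻³
  material G: M = 1.43×10⁻³
Material B ranks first.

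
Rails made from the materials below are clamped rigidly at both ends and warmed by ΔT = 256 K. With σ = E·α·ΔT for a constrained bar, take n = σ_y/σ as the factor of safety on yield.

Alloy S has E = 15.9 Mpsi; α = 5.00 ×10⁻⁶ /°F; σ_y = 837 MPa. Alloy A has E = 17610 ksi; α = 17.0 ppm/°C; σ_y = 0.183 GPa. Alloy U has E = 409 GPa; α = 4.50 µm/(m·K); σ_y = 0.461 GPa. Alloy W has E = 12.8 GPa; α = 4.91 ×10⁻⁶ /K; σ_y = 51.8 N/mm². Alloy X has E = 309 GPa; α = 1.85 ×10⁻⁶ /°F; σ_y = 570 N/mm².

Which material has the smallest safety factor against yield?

alloy A

Per material, after unit conversion:
  alloy S: E = 109.6, α = 9.00, σ_y = 837.0 → σ = 253 MPa, n = 3.31
  alloy A: E = 121.4, α = 17.0, σ_y = 183.0 → σ = 528 MPa, n = 0.346
  alloy U: E = 409.0, α = 4.50, σ_y = 461.0 → σ = 471 MPa, n = 0.978
  alloy W: E = 12.80, α = 4.91, σ_y = 51.80 → σ = 16.1 MPa, n = 3.22
  alloy X: E = 309.0, α = 3.33, σ_y = 570.0 → σ = 263 MPa, n = 2.16
The minimum is alloy A at n = 0.346.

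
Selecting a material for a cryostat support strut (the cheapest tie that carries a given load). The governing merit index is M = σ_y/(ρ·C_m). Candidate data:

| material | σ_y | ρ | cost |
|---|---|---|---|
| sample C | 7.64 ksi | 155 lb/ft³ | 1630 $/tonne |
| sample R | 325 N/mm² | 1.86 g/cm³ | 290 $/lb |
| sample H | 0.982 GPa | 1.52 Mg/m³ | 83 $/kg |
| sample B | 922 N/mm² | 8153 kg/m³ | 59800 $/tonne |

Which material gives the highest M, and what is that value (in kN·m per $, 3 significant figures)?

Putting every candidate on a common basis:
  sample C: σ_y = 52.68 MPa, ρ = 2483 kg/m³, cost = 1.630 $/kg
  sample R: σ_y = 325.0 MPa, ρ = 1860 kg/m³, cost = 639.3 $/kg
  sample H: σ_y = 982.0 MPa, ρ = 1520 kg/m³, cost = 83.00 $/kg
  sample B: σ_y = 922.0 MPa, ρ = 8153 kg/m³, cost = 59.80 $/kg
  sample C: M = 13.0 kN·m per $
  sample H: M = 7.78 kN·m per $
  sample B: M = 1.89 kN·m per $
  sample R: M = 0.273 kN·m per $
Highest index: sample C.

sample C, M = 13.0 kN·m per $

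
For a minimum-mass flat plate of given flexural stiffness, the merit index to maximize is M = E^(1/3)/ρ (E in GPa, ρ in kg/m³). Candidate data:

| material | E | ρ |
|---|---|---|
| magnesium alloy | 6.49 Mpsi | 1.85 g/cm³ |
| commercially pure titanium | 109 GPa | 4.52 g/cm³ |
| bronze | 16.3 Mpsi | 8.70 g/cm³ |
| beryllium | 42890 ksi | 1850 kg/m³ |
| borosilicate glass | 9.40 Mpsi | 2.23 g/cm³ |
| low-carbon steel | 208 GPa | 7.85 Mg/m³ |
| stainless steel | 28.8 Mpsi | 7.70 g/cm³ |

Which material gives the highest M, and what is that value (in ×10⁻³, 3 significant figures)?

In SI units:
  magnesium alloy: E = 44.75 GPa, ρ = 1850 kg/m³
  commercially pure titanium: E = 109.0 GPa, ρ = 4520 kg/m³
  bronze: E = 112.4 GPa, ρ = 8700 kg/m³
  beryllium: E = 295.7 GPa, ρ = 1850 kg/m³
  borosilicate glass: E = 64.81 GPa, ρ = 2230 kg/m³
  low-carbon steel: E = 208.0 GPa, ρ = 7850 kg/m³
  stainless steel: E = 198.6 GPa, ρ = 7700 kg/m³
  beryllium: M = 3.60×10⁻³
  magnesium alloy: M = 1.92×10⁻³
  borosilicate glass: M = 1.80×10⁻³
  commercially pure titanium: M = 1.06×10⁻³
  stainless steel: M = 0.758×10⁻³
  low-carbon steel: M = 0.755×10⁻³
  bronze: M = 0.555×10⁻³
Beryllium has the largest M.

beryllium, M = 3.60×10⁻³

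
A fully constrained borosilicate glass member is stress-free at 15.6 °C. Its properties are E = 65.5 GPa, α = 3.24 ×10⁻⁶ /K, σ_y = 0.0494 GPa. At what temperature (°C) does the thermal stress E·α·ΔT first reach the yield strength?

σ_y = 0.0494 GPa = 49.40 MPa.
E·α·ΔT = 49.40 MPa ⇒ ΔT = 49.40 / (65.50×10³ × 3.24×10⁻⁶) = 232.8 K.
T = 15.6 + 232.8 = 248.4 °C.

248 °C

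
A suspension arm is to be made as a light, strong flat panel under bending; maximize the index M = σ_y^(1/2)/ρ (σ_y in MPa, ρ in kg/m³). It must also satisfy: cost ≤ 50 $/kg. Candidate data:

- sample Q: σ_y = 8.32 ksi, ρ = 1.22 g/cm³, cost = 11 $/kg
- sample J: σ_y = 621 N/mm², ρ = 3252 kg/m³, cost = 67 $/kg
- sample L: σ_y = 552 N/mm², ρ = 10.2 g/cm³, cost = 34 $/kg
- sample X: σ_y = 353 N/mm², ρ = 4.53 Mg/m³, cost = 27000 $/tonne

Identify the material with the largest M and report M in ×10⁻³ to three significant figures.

sample Q, M = 6.21×10⁻³

Screen on constraints: cost ≤ 50 $/kg. Survivors: sample Q, sample L, sample X.
In SI units:
  sample Q: σ_y = 57.36 MPa, ρ = 1220 kg/m³
  sample L: σ_y = 552.0 MPa, ρ = 10200 kg/m³
  sample X: σ_y = 353.0 MPa, ρ = 4530 kg/m³
  sample Q: M = 6.21×10⁻³
  sample X: M = 4.15×10⁻³
  sample L: M = 2.30×10⁻³
Sample Q has the largest M.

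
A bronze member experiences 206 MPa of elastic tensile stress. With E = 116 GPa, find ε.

1.78×10⁻³

ε = σ/E = 206 / 116000 = 1.78×10⁻³.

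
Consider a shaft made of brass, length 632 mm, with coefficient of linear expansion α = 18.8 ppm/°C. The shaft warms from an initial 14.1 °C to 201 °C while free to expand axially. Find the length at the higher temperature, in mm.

634.22 mm

ΔT = 201 − 14.1 = 186.9 K.
ΔL = α·L₀·ΔT = 18.8×10⁻⁶ × 632 mm × 186.9 K = 2.22 mm.
L = L₀ + ΔL = 632 + 2.22 = 634.22 mm.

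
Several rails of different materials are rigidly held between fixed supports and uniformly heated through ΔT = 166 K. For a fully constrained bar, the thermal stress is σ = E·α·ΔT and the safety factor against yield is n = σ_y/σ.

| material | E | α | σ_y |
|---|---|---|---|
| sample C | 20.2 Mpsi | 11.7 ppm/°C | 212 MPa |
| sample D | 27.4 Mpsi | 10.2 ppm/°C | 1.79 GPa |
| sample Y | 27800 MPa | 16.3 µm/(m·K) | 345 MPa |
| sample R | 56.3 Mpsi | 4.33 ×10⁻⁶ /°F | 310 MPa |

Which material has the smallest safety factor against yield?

sample R

With everything in SI (GPa, ×10⁻⁶/K, MPa):
  sample C: E = 139.3, α = 11.7, σ_y = 212.0 → σ = 270 MPa, n = 0.784
  sample D: E = 188.9, α = 10.2, σ_y = 1790 → σ = 320 MPa, n = 5.60
  sample Y: E = 27.80, α = 16.3, σ_y = 345.0 → σ = 75.2 MPa, n = 4.59
  sample R: E = 388.2, α = 7.79, σ_y = 310.0 → σ = 502 MPa, n = 0.617
Sample R has the lowest safety factor, n = 0.617.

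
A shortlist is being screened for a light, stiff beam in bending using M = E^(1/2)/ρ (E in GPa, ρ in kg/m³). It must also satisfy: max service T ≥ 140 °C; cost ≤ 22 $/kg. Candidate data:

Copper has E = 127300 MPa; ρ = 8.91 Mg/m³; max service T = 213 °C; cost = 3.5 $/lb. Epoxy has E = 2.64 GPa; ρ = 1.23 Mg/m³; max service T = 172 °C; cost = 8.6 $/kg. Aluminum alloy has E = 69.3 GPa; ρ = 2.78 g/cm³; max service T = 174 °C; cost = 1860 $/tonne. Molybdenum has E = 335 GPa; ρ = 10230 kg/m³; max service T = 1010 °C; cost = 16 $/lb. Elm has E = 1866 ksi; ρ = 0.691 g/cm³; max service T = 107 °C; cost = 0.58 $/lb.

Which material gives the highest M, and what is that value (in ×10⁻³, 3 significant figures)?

Screen on constraints: max service T ≥ 140 °C; cost ≤ 22 $/kg. Survivors: copper, epoxy, aluminum alloy.
After converting to SI:
  copper: E = 127.3 GPa, ρ = 8910 kg/m³
  epoxy: E = 2.640 GPa, ρ = 1230 kg/m³
  aluminum alloy: E = 69.30 GPa, ρ = 2780 kg/m³
  aluminum alloy: M = 2.99×10⁻³
  epoxy: M = 1.32×10⁻³
  copper: M = 1.27×10⁻³
Aluminum alloy has the largest M.

aluminum alloy, M = 2.99×10⁻³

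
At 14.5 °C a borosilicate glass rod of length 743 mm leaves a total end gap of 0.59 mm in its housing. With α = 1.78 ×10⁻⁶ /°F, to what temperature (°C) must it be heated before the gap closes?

α = 1.78×10⁻⁶/°F × 9/5 = 3.20×10⁻⁶/K.
α·L₀·ΔT = 0.59 mm ⇒ ΔT = 0.59 / (3.20×10⁻⁶ × 743.0) = 247.8 K.
T = 14.5 + 247.8 = 262.3 °C.

262 °C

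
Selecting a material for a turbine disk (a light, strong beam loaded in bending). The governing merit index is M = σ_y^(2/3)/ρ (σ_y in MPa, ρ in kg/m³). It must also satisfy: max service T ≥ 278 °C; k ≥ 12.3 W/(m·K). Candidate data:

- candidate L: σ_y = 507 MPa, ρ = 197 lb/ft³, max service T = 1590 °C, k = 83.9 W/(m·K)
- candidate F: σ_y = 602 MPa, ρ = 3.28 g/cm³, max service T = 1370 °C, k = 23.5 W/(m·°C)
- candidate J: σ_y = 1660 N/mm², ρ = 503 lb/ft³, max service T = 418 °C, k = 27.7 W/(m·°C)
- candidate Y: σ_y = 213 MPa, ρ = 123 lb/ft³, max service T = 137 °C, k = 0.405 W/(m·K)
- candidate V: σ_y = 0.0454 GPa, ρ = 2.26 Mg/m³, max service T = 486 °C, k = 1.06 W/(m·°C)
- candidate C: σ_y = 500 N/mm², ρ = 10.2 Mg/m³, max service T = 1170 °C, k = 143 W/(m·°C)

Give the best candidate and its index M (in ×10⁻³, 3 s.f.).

Screen on constraints: max service T ≥ 278 °C; k ≥ 12.3 W/(m·K). Survivors: candidate L, candidate F, candidate J, candidate C.
After converting to SI:
  candidate L: σ_y = 507.0 MPa, ρ = 3156 kg/m³
  candidate F: σ_y = 602.0 MPa, ρ = 3280 kg/m³
  candidate J: σ_y = 1660 MPa, ρ = 8057 kg/m³
  candidate C: σ_y = 500.0 MPa, ρ = 10200 kg/m³
  candidate F: M = 21.7×10⁻³
  candidate L: M = 20.1×10⁻³
  candidate J: M = 17.4×10⁻³
  candidate C: M = 6.18×10⁻³
The maximum is for candidate F.

candidate F, M = 21.7×10⁻³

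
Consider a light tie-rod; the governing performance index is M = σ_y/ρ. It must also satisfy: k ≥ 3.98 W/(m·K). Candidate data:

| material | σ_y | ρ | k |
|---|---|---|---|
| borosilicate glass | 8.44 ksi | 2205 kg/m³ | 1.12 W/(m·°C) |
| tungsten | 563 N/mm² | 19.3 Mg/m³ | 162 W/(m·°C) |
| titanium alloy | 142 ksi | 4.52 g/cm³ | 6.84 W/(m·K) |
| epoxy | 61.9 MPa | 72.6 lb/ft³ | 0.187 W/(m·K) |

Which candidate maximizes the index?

titanium alloy

Screen on constraints: k ≥ 3.98 W/(m·K). Survivors: tungsten, titanium alloy.
Convert each candidate to consistent units, then evaluate M:
  tungsten: σ_y = 563.0 MPa, ρ = 19300 kg/m³
  titanium alloy: σ_y = 979.1 MPa, ρ = 4520 kg/m³
  titanium alloy: M = 217 kN·m/kg
  tungsten: M = 29.2 kN·m/kg
Titanium alloy ranks first.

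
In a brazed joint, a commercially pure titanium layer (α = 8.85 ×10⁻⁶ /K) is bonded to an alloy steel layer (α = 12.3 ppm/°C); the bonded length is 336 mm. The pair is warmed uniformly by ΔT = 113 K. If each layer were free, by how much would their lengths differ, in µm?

Δα = |8.85 − 12.3|×10⁻⁶/K = 3.45×10⁻⁶/K.
ΔL_mismatch = Δα·L·ΔT = 3.45×10⁻⁶ × 336.0 mm × 113.0 K = 131 µm.

131 µm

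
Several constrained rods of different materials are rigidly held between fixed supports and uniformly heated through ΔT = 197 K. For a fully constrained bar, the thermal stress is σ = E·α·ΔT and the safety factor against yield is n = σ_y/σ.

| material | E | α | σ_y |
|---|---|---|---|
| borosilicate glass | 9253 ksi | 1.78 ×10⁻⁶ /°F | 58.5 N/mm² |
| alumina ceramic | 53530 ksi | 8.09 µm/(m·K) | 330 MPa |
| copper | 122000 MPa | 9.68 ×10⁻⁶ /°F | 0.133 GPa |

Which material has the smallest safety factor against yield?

copper

With everything in SI (GPa, ×10⁻⁶/K, MPa):
  borosilicate glass: E = 63.80, α = 3.20, σ_y = 58.50 → σ = 40.3 MPa, n = 1.45
  alumina ceramic: E = 369.1, α = 8.09, σ_y = 330.0 → σ = 588 MPa, n = 0.561
  copper: E = 122.0, α = 17.4, σ_y = 133.0 → σ = 419 MPa, n = 0.318
Copper has the lowest safety factor, n = 0.318.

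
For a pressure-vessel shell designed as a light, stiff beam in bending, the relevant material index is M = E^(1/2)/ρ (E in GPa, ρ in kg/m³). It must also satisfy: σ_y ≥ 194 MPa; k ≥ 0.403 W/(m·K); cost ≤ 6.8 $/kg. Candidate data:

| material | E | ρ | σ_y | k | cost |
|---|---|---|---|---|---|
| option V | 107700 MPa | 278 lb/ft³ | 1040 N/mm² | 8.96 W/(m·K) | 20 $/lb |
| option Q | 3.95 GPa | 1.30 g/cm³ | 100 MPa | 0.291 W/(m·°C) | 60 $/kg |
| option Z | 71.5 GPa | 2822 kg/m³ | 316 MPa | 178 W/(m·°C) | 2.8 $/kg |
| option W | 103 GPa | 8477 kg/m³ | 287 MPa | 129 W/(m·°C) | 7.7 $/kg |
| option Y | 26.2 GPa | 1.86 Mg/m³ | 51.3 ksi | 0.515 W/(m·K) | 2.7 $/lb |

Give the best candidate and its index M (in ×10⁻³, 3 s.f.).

option Z, M = 3.00×10⁻³

Screen on constraints: σ_y ≥ 194 MPa; k ≥ 0.403 W/(m·K); cost ≤ 6.8 $/kg. Survivors: option Z, option Y.
Convert each candidate to consistent units, then evaluate M:
  option Z: E = 71.50 GPa, ρ = 2822 kg/m³
  option Y: E = 26.20 GPa, ρ = 1860 kg/m³
  option Z: M = 3.00×10⁻³
  option Y: M = 2.75×10⁻³
Highest index: option Z.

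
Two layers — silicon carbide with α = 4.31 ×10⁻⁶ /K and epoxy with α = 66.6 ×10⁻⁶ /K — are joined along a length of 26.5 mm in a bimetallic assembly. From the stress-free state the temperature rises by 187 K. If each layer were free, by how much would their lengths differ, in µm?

309 µm

Δα = |4.31 − 66.6|×10⁻⁶/K = 62.3×10⁻⁶/K.
ΔL_mismatch = Δα·L·ΔT = 62.3×10⁻⁶ × 26.5 mm × 187.0 K = 309 µm.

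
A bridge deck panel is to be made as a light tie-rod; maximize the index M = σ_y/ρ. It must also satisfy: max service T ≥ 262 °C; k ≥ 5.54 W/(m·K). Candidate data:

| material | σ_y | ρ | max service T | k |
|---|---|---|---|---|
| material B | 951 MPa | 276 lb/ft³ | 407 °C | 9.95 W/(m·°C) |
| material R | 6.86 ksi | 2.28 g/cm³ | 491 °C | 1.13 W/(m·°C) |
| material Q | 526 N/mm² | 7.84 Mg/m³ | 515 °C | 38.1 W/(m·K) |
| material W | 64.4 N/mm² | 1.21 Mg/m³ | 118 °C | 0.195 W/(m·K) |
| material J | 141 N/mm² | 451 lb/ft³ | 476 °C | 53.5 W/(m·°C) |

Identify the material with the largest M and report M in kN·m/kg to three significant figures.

material B, M = 215 kN·m/kg

Screen on constraints: max service T ≥ 262 °C; k ≥ 5.54 W/(m·K). Survivors: material B, material Q, material J.
Normalizing units and computing the index:
  material B: σ_y = 951.0 MPa, ρ = 4421 kg/m³
  material Q: σ_y = 526.0 MPa, ρ = 7840 kg/m³
  material J: σ_y = 141.0 MPa, ρ = 7224 kg/m³
  material B: M = 215 kN·m/kg
  material Q: M = 67.1 kN·m/kg
  material J: M = 19.5 kN·m/kg
Highest index: material B.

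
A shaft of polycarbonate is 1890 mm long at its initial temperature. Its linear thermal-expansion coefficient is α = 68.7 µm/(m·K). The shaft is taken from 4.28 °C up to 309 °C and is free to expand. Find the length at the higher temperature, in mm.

ΔT = 309 − 4.28 = 304.7 K.
ΔL = α·L₀·ΔT = 68.7×10⁻⁶ × 1890 mm × 304.7 K = 39.6 mm.
L = L₀ + ΔL = 1890 + 39.6 = 1929.6 mm.

1929.6 mm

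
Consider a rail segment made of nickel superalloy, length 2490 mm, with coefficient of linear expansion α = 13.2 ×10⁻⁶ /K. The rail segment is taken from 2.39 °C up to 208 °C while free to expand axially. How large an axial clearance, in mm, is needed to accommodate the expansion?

ΔT = 208 − 2.39 = 205.6 K.
ΔL = α·L₀·ΔT = 13.2×10⁻⁶ × 2490 mm × 205.6 K = 6.76 mm.

6.76 mm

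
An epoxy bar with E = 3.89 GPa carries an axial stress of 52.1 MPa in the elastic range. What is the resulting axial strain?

0.0134

ε = σ/E = 52.1 / 3890 = 0.0134.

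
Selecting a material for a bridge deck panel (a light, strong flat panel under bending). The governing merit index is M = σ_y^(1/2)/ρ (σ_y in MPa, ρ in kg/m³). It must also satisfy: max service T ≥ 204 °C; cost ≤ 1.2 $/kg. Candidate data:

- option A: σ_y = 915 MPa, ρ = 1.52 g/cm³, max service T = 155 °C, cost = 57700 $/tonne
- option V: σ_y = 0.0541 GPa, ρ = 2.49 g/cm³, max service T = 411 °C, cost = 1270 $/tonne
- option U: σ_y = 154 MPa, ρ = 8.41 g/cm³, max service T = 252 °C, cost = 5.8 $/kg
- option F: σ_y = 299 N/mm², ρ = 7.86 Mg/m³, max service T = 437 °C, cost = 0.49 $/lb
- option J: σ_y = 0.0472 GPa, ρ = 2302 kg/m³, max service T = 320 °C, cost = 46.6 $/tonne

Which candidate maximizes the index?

option J

Screen on constraints: max service T ≥ 204 °C; cost ≤ 1.2 $/kg. Survivors: option F, option J.
Convert each candidate to consistent units, then evaluate M:
  option F: σ_y = 299.0 MPa, ρ = 7860 kg/m³
  option J: σ_y = 47.20 MPa, ρ = 2302 kg/m³
  option J: M = 2.98×10⁻³
  option F: M = 2.20×10⁻³
Highest index: option J.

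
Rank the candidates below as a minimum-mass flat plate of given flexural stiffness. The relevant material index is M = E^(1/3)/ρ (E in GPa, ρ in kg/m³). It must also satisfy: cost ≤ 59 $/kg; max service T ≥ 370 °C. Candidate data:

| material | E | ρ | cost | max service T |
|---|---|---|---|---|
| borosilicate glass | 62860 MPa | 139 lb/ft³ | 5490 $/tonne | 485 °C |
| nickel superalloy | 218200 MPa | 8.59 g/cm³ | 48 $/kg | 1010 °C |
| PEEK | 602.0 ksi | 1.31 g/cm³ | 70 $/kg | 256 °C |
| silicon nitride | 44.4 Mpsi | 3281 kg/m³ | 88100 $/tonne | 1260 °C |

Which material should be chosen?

Screen on constraints: cost ≤ 59 $/kg; max service T ≥ 370 °C. Survivors: borosilicate glass, nickel superalloy.
Convert each candidate to consistent units, then evaluate M:
  borosilicate glass: E = 62.86 GPa, ρ = 2227 kg/m³
  nickel superalloy: E = 218.2 GPa, ρ = 8590 kg/m³
  borosilicate glass: M = 1.79×10⁻³
  nickel superalloy: M = 0.701×10⁻³
Borosilicate glass ranks first.

borosilicate glass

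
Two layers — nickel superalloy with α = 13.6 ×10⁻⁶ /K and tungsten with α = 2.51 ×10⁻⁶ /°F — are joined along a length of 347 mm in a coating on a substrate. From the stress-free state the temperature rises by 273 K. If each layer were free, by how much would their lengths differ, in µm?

860 µm

tungsten: α = 2.51×10⁻⁶/°F × 9/5 = 4.52×10⁻⁶/K.
Δα = |13.6 − 4.52|×10⁻⁶/K = 9.08×10⁻⁶/K.
ΔL_mismatch = Δα·L·ΔT = 9.08×10⁻⁶ × 347.0 mm × 273.0 K = 860 µm.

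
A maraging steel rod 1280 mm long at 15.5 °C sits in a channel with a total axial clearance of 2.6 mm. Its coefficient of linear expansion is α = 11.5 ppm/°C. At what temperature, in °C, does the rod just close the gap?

α·L₀·ΔT = 2.6 mm ⇒ ΔT = 2.6 / (11.5×10⁻⁶ × 1280.0) = 176.6 K.
T = 15.5 + 176.6 = 192.1 °C.

192 °C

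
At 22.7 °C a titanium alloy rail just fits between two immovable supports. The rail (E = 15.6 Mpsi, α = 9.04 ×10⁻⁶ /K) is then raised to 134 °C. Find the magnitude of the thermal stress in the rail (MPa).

108 MPa

E = 15.6 Mpsi = 107.6 GPa.
ΔT = 111.3 K. Constrained thermal stress σ = E·α·ΔT = 107.6×10³ MPa × 9.04×10⁻⁶ × 111.3 = 108 MPa (compressive).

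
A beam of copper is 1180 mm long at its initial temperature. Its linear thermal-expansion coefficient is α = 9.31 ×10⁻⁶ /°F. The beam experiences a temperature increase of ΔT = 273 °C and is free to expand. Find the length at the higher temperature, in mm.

1185.4 mm

Convert α: 9.31×10⁻⁶/°F × (9/5) = 16.8×10⁻⁶/K.
ΔL = α·L₀·ΔT = 16.8×10⁻⁶ × 1180 mm × 273.0 K = 5.40 mm.
L = L₀ + ΔL = 1180 + 5.40 = 1185.4 mm.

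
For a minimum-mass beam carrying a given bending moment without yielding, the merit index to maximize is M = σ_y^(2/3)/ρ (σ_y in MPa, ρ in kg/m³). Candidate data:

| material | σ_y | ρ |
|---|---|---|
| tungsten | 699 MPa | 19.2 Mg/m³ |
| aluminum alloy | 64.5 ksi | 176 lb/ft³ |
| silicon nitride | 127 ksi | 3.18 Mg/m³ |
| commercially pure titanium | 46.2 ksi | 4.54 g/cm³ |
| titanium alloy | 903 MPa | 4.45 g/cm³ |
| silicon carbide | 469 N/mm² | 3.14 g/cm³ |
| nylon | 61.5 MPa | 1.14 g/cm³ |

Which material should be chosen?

Normalizing units and computing the index:
  tungsten: σ_y = 699.0 MPa, ρ = 19200 kg/m³
  aluminum alloy: σ_y = 444.7 MPa, ρ = 2819 kg/m³
  silicon nitride: σ_y = 875.6 MPa, ρ = 3180 kg/m³
  commercially pure titanium: σ_y = 318.5 MPa, ρ = 4540 kg/m³
  titanium alloy: σ_y = 903.0 MPa, ρ = 4450 kg/m³
  silicon carbide: σ_y = 469.0 MPa, ρ = 3140 kg/m³
  nylon: σ_y = 61.50 MPa, ρ = 1140 kg/m³
  silicon nitride: M = 28.8×10⁻³
  titanium alloy: M = 21.0×10⁻³
  aluminum alloy: M = 20.7×10⁻³
  silicon carbide: M = 19.2×10⁻³
  nylon: M = 13.7×10⁻³
  commercially pure titanium: M = 10.3×10⁻³
  tungsten: M = 4.10×10⁻³
Highest index: silicon nitride.

silicon nitride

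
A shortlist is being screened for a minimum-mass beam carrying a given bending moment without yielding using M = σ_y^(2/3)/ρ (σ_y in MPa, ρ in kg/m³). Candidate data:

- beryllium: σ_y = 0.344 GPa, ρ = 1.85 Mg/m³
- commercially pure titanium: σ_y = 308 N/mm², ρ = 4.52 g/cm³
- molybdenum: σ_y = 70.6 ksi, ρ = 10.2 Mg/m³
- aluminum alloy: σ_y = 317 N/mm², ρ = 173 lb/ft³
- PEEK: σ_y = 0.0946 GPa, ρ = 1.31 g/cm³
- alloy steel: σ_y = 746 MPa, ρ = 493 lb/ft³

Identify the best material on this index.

Convert each candidate to consistent units, then evaluate M:
  beryllium: σ_y = 344.0 MPa, ρ = 1850 kg/m³
  commercially pure titanium: σ_y = 308.0 MPa, ρ = 4520 kg/m³
  molybdenum: σ_y = 486.8 MPa, ρ = 10200 kg/m³
  aluminum alloy: σ_y = 317.0 MPa, ρ = 2771 kg/m³
  PEEK: σ_y = 94.60 MPa, ρ = 1310 kg/m³
  alloy steel: σ_y = 746.0 MPa, ρ = 7897 kg/m³
  beryllium: M = 26.5×10⁻³
  aluminum alloy: M = 16.8×10⁻³
  PEEK: M = 15.8×10⁻³
  alloy steel: M = 10.4×10⁻³
  commercially pure titanium: M = 10.1×10⁻³
  molybdenum: M = 6.07×10⁻³
The maximum is for beryllium.

beryllium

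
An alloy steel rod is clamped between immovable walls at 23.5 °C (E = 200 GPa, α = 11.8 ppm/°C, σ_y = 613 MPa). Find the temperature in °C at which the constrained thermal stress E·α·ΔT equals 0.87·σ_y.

249 °C

E·α·ΔT = 533.3 MPa ⇒ ΔT = 533.3 / (200.0×10³ × 11.8×10⁻⁶) = 226.0 K.
T = 23.5 + 226.0 = 249.5 °C.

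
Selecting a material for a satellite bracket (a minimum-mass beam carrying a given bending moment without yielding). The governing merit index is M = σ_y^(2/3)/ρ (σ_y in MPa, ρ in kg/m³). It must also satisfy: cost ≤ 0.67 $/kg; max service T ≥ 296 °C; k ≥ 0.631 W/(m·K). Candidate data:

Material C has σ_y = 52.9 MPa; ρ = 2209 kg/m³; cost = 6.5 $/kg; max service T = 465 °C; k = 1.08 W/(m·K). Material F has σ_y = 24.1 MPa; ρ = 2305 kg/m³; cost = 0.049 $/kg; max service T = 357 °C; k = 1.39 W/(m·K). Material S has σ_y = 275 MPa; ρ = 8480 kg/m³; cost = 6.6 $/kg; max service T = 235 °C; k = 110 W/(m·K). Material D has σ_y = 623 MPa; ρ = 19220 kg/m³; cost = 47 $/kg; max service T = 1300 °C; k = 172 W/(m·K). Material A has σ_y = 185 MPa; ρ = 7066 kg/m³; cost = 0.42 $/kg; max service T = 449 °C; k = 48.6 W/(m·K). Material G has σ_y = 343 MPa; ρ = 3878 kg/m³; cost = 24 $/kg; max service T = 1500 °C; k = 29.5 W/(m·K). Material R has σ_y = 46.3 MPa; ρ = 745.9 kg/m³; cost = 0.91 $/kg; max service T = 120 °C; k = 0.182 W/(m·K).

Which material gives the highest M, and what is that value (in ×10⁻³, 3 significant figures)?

Screen on constraints: cost ≤ 0.67 $/kg; max service T ≥ 296 °C; k ≥ 0.631 W/(m·K). Survivors: material F, material A.
Evaluate M for each candidate:
  material A: M = 4.59×10⁻³
  material F: M = 3.62×10⁻³
Material A ranks first.

material A, M = 4.59×10⁻³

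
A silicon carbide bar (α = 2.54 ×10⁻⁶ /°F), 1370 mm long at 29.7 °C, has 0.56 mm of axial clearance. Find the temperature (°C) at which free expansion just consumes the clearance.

α = 2.54×10⁻⁶/°F × 9/5 = 4.57×10⁻⁶/K.
α·L₀·ΔT = 0.56 mm ⇒ ΔT = 0.56 / (4.57×10⁻⁶ × 1370.0) = 89.40 K.
T = 29.7 + 89.40 = 119.1 °C.

119 °C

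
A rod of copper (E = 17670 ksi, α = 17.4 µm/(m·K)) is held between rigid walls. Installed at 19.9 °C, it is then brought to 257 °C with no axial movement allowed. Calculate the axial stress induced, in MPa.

E = 17670 ksi = 121.8 GPa.
ΔT = 237.1 K. Constrained thermal stress σ = E·α·ΔT = 121.8×10³ MPa × 17.4×10⁻⁶ × 237.1 = 503 MPa (compressive).

503 MPa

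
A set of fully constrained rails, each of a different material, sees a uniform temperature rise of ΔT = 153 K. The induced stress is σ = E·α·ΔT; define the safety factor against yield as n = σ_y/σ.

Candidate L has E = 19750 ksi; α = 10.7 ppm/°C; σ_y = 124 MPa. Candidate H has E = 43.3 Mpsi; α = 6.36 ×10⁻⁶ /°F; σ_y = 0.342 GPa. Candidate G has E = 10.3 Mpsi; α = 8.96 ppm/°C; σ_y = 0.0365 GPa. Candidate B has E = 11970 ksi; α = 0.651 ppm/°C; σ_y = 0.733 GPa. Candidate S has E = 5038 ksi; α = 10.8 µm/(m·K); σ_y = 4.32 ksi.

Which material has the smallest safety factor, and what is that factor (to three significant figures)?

candidate G, n = 0.375

Converting E to GPa, α to ×10⁻⁶/K, σ_y to MPa, then σ and n for each:
  candidate L: E = 136.2, α = 10.7, σ_y = 124.0 → σ = 223 MPa, n = 0.556
  candidate H: E = 298.5, α = 11.4, σ_y = 342.0 → σ = 523 MPa, n = 0.654
  candidate G: E = 71.02, α = 8.96, σ_y = 36.50 → σ = 97.4 MPa, n = 0.375
  candidate B: E = 82.53, α = 0.651, σ_y = 733.0 → σ = 8.22 MPa, n = 89.2
  candidate S: E = 34.74, α = 10.8, σ_y = 29.79 → σ = 57.4 MPa, n = 0.519
Candidate G has the lowest safety factor, n = 0.375.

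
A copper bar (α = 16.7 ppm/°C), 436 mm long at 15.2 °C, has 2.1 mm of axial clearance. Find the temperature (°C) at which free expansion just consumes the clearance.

α·L₀·ΔT = 2.1 mm ⇒ ΔT = 2.1 / (16.7×10⁻⁶ × 436.0) = 288.4 K.
T = 15.2 + 288.4 = 303.6 °C.

304 °C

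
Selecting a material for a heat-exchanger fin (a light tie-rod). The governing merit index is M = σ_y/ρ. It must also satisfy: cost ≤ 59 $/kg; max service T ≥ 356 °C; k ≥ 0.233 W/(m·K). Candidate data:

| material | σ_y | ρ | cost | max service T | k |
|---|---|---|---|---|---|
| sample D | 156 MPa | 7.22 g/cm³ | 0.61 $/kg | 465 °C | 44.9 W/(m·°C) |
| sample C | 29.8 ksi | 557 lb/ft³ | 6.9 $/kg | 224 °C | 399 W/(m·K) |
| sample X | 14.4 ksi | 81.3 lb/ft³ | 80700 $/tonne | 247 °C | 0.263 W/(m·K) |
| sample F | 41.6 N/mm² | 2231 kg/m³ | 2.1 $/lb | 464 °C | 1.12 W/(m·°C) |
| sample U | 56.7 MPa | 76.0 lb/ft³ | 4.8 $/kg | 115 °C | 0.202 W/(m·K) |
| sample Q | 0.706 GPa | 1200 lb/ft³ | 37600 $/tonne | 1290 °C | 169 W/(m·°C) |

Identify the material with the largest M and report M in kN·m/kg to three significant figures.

Screen on constraints: cost ≤ 59 $/kg; max service T ≥ 356 °C; k ≥ 0.233 W/(m·K). Survivors: sample D, sample F, sample Q.
Convert each candidate to consistent units, then evaluate M:
  sample D: σ_y = 156.0 MPa, ρ = 7220 kg/m³
  sample F: σ_y = 41.60 MPa, ρ = 2231 kg/m³
  sample Q: σ_y = 706.0 MPa, ρ = 19220 kg/m³
  sample Q: M = 36.7 kN·m/kg
  sample D: M = 21.6 kN·m/kg
  sample F: M = 18.6 kN·m/kg
The maximum is for sample Q.

sample Q, M = 36.7 kN·m/kg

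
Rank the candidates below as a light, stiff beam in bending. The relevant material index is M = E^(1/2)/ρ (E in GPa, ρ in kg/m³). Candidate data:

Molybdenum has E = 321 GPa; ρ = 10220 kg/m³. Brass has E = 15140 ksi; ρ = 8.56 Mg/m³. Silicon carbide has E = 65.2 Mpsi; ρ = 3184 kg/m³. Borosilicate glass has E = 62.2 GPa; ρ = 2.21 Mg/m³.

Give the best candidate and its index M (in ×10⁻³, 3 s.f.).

silicon carbide, M = 6.66×10⁻³

Putting every candidate on a common basis:
  molybdenum: E = 321.0 GPa, ρ = 10220 kg/m³
  brass: E = 104.4 GPa, ρ = 8560 kg/m³
  silicon carbide: E = 449.5 GPa, ρ = 3184 kg/m³
  borosilicate glass: E = 62.20 GPa, ρ = 2210 kg/m³
  silicon carbide: M = 6.66×10⁻³
  borosilicate glass: M = 3.57×10⁻³
  molybdenum: M = 1.75×10⁻³
  brass: M = 1.19×10⁻³
The maximum is for silicon carbide.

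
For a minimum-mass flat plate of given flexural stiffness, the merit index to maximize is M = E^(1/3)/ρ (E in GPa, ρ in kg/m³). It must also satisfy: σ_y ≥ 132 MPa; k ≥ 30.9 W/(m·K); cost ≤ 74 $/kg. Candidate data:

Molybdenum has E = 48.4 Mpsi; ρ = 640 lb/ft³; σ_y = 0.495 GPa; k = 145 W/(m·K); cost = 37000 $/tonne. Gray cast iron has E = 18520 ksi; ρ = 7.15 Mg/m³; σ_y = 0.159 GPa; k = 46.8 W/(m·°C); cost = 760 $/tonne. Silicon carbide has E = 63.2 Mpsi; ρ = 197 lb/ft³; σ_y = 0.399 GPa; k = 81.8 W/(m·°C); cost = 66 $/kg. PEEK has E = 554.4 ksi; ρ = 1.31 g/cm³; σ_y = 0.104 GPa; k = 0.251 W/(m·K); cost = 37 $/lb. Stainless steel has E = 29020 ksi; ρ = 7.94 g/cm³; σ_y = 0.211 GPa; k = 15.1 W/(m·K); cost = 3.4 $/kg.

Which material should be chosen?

Screen on constraints: σ_y ≥ 132 MPa; k ≥ 30.9 W/(m·K); cost ≤ 74 $/kg. Survivors: molybdenum, gray cast iron, silicon carbide.
In SI units:
  molybdenum: E = 333.7 GPa, ρ = 10250 kg/m³
  gray cast iron: E = 127.7 GPa, ρ = 7150 kg/m³
  silicon carbide: E = 435.7 GPa, ρ = 3156 kg/m³
  silicon carbide: M = 2.40×10⁻³
  gray cast iron: M = 0.704×10⁻³
  molybdenum: M = 0.677×10⁻³
The maximum is for silicon carbide.

silicon carbide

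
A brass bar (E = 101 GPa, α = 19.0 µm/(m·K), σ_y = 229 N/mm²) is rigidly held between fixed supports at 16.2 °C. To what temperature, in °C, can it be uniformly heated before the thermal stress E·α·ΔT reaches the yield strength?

136 °C

σ_y = 229 N/mm² = 229.0 MPa.
E·α·ΔT = 229.0 MPa ⇒ ΔT = 229.0 / (101.0×10³ × 19.0×10⁻⁶) = 119.3 K.
T = 16.2 + 119.3 = 135.5 °C.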